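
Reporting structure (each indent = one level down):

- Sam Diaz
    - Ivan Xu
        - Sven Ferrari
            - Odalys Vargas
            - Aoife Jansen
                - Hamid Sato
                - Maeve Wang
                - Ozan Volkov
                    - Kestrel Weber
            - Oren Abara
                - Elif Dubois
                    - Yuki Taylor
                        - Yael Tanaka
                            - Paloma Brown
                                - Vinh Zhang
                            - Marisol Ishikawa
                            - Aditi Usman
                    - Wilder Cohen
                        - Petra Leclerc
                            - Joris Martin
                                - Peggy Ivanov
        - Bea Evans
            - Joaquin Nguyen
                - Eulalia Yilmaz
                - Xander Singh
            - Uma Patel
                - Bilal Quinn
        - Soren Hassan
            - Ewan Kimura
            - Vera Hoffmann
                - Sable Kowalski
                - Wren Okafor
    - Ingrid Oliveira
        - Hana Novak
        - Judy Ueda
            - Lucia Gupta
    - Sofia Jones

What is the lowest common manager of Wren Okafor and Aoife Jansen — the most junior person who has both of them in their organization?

Wren Okafor's chain of managers is Vera Hoffmann, Soren Hassan, Ivan Xu, Sam Diaz. Aoife Jansen's chain of managers is Sven Ferrari, Ivan Xu, Sam Diaz. The first manager that appears in both chains is Ivan Xu.

Ivan Xu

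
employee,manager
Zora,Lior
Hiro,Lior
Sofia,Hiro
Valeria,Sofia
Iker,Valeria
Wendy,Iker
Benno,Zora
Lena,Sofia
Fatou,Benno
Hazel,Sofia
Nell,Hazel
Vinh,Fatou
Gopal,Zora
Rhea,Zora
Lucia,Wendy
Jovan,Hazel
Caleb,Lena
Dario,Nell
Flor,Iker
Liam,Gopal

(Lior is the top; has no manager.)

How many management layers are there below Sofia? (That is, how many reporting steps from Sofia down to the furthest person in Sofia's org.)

4

The longest chain under Sofia runs Sofia → Valeria → Iker → Wendy → Lucia, which is 4 levels below Sofia.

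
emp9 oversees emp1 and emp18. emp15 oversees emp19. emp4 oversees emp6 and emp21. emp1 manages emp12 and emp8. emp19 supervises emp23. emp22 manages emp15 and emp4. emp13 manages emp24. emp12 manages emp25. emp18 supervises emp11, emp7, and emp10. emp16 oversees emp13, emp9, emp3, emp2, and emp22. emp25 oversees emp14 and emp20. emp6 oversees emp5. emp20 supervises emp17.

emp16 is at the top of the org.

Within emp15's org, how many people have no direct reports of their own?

The only person in emp15's organization with no one reporting to them is emp23. That is 1.

1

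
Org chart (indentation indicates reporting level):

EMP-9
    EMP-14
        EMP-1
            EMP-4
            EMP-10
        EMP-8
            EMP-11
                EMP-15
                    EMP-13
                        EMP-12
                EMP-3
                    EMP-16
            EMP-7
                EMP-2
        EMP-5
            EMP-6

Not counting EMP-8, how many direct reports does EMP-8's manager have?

EMP-8 reports to EMP-14. EMP-14's other direct reports are EMP-1, EMP-5 — 2 peers.

2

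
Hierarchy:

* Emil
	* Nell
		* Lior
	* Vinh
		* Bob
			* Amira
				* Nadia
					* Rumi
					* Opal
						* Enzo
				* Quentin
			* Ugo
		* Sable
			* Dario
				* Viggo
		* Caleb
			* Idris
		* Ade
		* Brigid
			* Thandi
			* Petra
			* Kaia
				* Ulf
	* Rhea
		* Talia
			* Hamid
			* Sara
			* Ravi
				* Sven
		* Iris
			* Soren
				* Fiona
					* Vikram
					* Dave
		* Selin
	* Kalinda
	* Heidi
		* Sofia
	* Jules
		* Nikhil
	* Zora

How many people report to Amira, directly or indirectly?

5

Amira directly manages Nadia, Quentin. Under Nadia: Opal, Enzo, Rumi (3). Quentin has no reports. So Amira's organization is 2 direct reports plus everyone under them: 4 + 1 = 5.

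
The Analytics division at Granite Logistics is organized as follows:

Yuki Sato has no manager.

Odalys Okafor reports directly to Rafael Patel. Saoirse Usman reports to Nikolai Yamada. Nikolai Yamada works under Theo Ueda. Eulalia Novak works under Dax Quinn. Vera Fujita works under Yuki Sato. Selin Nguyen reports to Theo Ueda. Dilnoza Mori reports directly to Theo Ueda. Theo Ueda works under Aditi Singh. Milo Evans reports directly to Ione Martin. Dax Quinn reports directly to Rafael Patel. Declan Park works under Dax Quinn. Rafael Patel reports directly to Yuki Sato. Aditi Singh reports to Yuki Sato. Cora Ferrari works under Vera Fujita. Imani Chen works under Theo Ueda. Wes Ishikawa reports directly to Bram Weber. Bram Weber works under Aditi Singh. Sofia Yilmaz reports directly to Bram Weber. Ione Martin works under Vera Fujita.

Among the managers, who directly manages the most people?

Theo Ueda

Direct-report counts: Yuki Sato has 3; Vera Fujita has 2; Ione Martin has 1; Rafael Patel has 2; Dax Quinn has 2; Aditi Singh has 2; Theo Ueda has 4; Nikolai Yamada has 1; Bram Weber has 2. The largest is 4, held by Theo Ueda.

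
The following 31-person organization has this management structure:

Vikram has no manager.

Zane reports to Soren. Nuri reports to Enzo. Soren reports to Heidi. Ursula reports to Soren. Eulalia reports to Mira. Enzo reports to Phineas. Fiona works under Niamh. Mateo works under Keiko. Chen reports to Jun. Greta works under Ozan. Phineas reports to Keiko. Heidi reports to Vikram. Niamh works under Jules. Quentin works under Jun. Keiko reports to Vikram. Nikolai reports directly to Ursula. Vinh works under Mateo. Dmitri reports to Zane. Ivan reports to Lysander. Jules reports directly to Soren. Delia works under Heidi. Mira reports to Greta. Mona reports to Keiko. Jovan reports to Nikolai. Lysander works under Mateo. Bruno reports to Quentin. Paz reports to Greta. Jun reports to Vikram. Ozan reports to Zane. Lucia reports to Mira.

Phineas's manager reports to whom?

Phineas reports to Keiko, and Keiko reports to Vikram. So Phineas's skip-level manager is Vikram.

Vikram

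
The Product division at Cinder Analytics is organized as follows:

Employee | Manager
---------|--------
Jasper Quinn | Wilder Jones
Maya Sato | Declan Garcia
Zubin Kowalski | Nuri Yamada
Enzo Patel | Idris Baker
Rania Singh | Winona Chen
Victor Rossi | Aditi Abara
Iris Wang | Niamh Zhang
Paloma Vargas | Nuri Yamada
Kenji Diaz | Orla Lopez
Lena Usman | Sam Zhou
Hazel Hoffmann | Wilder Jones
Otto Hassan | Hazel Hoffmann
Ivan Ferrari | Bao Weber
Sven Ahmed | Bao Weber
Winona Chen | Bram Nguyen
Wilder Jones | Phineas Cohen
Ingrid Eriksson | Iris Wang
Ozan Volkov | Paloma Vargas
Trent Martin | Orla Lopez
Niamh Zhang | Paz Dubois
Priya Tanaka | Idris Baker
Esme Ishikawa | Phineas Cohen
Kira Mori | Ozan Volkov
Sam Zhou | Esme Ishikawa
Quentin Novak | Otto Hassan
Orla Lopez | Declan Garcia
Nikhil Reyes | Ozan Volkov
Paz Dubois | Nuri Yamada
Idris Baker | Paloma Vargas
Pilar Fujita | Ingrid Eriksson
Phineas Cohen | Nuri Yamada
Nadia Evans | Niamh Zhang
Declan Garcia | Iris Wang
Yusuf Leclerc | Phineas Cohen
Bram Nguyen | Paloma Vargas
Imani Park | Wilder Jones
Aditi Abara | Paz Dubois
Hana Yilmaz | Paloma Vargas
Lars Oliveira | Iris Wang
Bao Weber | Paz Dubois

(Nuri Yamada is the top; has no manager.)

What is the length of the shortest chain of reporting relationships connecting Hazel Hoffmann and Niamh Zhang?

5

Hazel Hoffmann is 3 levels below Nuri Yamada, and Niamh Zhang is 2 levels below Nuri Yamada (their lowest common manager). The shortest path runs up from Hazel Hoffmann to Nuri Yamada and back down to Niamh Zhang: 3 + 2 = 5 links.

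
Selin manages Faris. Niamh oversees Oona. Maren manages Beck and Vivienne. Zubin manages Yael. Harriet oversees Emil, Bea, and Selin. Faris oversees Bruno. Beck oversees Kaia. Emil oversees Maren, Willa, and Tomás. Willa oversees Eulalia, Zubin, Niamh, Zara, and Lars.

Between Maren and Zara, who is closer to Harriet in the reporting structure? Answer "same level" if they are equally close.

Maren is 2 levels below Harriet; Zara is 3. Maren is higher.

Maren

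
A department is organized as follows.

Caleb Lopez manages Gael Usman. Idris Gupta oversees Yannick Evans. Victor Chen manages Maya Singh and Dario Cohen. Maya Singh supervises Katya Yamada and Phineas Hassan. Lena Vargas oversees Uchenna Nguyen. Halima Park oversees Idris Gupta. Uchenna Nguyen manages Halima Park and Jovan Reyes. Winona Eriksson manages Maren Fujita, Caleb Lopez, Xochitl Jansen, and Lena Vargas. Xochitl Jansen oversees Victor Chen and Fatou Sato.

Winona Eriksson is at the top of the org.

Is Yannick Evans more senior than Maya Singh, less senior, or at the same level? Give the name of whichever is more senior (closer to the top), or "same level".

Maya Singh

Yannick Evans is 5 levels below Winona Eriksson; Maya Singh is 3. Maya Singh is higher.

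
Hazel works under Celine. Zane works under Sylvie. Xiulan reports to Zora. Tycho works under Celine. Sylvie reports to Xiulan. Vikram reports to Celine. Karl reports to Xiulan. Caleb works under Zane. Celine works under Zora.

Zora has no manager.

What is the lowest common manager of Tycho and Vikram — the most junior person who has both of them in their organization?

Tycho's chain of managers is Celine, Zora. Vikram's chain of managers is Celine, Zora. The first manager that appears in both chains is Celine.

Celine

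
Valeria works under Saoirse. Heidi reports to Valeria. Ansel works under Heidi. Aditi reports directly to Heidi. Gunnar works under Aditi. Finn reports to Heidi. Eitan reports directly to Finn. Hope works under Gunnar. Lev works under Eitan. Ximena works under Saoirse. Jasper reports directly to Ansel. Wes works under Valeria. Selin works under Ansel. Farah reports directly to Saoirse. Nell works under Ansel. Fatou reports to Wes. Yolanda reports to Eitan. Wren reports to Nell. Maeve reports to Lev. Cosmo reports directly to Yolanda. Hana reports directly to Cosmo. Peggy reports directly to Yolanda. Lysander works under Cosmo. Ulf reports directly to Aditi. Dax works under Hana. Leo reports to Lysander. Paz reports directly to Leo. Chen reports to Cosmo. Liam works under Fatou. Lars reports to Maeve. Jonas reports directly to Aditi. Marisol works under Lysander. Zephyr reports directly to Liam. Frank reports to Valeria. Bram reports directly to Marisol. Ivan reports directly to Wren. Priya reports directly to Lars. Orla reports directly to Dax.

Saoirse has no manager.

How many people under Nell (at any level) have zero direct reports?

The only person in Nell's organization with no one reporting to them is Ivan. That is 1.

1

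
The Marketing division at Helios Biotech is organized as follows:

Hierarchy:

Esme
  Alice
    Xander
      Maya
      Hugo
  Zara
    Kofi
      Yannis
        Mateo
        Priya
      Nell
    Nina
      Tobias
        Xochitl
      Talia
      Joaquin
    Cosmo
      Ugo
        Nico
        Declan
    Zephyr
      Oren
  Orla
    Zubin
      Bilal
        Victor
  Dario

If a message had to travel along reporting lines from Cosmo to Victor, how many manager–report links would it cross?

6

Cosmo is 2 levels below Esme, and Victor is 4 levels below Esme (their lowest common manager). The shortest path runs up from Cosmo to Esme and back down to Victor: 2 + 4 = 6 links.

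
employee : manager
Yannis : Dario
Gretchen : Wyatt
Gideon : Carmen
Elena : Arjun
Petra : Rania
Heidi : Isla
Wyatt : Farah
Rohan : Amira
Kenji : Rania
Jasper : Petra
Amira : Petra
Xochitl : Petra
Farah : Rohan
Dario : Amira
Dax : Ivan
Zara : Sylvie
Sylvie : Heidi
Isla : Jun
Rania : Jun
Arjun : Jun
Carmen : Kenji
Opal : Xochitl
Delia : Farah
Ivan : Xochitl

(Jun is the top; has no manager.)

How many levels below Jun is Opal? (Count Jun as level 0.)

4

Chain from Opal up to Jun: Opal → Xochitl → Petra → Rania → Jun. That is 4 steps up, so Opal is 4 levels below Jun.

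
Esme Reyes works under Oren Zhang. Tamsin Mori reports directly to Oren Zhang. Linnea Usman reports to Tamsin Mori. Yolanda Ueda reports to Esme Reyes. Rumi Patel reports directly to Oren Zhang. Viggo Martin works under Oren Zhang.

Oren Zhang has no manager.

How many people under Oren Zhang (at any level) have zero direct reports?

4

The people in Oren Zhang's organization with no one reporting to them are Viggo Martin, Rumi Patel, Linnea Usman, Yolanda Ueda. That is 4.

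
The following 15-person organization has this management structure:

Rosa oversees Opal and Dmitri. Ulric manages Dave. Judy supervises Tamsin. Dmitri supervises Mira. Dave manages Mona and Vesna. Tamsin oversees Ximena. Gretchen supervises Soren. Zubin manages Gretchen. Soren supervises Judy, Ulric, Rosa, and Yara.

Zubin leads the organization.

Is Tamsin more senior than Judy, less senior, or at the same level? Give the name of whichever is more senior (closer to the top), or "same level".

Judy

Tamsin is 4 levels below Zubin; Judy is 3. Judy is higher.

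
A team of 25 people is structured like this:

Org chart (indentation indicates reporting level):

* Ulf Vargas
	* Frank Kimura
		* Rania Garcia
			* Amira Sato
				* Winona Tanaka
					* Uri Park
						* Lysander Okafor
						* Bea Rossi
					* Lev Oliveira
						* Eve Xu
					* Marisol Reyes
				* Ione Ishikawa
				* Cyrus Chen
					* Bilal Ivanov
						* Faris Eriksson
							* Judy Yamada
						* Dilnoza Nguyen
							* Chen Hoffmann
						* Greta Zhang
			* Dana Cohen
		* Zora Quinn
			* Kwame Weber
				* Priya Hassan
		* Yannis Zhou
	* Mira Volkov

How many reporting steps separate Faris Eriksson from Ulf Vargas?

Chain from Faris Eriksson up to Ulf Vargas: Faris Eriksson → Bilal Ivanov → Cyrus Chen → Amira Sato → Rania Garcia → Frank Kimura → Ulf Vargas. That is 6 steps up, so Faris Eriksson is 6 levels below Ulf Vargas.

6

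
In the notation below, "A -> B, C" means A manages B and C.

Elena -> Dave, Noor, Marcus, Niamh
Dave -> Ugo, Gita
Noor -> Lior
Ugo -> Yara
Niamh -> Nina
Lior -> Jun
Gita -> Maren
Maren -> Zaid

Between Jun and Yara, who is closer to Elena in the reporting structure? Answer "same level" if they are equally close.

Both Jun and Yara are 3 levels below Elena.

same level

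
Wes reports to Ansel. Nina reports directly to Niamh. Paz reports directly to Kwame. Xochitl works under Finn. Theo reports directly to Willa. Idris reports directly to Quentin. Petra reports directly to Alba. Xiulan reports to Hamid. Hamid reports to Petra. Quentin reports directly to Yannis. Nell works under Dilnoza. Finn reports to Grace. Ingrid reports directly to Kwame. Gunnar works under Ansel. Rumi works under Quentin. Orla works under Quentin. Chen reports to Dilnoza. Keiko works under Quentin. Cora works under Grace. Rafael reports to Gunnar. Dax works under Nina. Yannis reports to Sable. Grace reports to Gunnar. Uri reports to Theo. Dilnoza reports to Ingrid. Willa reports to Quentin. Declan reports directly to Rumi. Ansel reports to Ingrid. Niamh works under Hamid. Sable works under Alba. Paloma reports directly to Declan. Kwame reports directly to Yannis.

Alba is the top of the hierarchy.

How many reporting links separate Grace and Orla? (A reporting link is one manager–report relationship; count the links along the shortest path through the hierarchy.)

Grace is 5 levels below Yannis, and Orla is 2 levels below Yannis (their lowest common manager). The shortest path runs up from Grace to Yannis and back down to Orla: 5 + 2 = 7 links.

7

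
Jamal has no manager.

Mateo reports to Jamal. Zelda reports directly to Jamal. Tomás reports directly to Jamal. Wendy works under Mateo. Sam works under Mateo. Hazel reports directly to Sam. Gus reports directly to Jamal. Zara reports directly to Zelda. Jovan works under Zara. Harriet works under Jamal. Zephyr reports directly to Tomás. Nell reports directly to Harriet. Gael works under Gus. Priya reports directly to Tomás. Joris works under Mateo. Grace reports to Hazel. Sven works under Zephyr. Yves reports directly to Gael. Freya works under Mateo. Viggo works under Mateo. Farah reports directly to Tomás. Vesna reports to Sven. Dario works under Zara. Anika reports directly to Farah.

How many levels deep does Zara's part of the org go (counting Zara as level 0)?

1

The longest chain under Zara runs Zara → Dario, which is 1 level below Zara.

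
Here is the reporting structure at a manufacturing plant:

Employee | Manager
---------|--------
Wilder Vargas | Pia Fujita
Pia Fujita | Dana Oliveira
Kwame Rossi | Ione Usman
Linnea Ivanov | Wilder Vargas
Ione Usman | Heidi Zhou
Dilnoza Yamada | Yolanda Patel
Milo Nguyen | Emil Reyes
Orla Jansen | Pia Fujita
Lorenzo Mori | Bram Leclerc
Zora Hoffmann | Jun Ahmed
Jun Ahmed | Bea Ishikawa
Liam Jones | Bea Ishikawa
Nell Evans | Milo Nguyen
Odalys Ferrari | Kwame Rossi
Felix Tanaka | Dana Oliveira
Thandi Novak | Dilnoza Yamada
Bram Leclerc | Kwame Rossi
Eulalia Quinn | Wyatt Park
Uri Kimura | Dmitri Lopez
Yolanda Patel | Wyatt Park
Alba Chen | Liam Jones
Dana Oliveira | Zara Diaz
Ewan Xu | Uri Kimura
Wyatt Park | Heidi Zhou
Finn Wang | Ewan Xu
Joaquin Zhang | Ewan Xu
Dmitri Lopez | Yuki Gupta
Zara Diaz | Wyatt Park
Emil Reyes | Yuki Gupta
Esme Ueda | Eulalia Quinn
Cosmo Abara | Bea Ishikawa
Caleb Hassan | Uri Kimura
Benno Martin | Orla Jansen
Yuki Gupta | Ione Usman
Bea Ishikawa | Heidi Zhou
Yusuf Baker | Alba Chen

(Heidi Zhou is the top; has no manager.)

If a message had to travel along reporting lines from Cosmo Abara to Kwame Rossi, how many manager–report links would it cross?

Cosmo Abara is 2 levels below Heidi Zhou, and Kwame Rossi is 2 levels below Heidi Zhou (their lowest common manager). The shortest path runs up from Cosmo Abara to Heidi Zhou and back down to Kwame Rossi: 2 + 2 = 4 links.

4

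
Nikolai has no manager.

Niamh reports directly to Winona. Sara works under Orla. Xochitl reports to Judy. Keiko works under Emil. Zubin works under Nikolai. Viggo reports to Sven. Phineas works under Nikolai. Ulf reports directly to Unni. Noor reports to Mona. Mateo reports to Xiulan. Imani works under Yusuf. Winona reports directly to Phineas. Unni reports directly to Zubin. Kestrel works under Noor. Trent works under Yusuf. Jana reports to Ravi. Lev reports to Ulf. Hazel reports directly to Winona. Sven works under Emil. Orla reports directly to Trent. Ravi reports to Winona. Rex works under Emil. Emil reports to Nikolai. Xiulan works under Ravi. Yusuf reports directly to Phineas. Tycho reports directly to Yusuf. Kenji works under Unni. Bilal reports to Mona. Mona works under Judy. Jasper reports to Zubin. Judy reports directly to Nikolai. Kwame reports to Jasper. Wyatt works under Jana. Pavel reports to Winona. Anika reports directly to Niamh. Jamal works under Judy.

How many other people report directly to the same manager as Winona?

1

Winona reports to Phineas. Phineas's other direct reports are Yusuf — 1 peer.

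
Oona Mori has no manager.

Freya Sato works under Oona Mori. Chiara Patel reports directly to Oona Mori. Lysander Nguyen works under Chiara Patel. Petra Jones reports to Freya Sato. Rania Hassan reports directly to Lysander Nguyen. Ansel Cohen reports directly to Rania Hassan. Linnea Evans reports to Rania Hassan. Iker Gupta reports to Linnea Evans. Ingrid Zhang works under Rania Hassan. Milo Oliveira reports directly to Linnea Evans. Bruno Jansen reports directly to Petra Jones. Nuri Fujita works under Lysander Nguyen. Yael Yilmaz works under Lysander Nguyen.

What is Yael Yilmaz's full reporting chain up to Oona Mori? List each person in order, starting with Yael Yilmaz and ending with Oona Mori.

Yael Yilmaz -> Lysander Nguyen -> Chiara Patel -> Oona Mori

Yael Yilmaz reports to Lysander Nguyen. Lysander Nguyen reports to Chiara Patel. Chiara Patel reports to Oona Mori. Oona Mori is at the top.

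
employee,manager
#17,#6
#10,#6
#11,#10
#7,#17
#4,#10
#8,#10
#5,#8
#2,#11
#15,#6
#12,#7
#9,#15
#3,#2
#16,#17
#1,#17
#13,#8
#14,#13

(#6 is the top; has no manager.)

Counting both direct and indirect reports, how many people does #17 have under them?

#17 directly manages #7, #16, #1. Under #7: #12 (1). #16 has no reports. #1 has no reports. So #17's organization is 3 direct reports plus everyone under them: 2 + 1 + 1 = 4.

4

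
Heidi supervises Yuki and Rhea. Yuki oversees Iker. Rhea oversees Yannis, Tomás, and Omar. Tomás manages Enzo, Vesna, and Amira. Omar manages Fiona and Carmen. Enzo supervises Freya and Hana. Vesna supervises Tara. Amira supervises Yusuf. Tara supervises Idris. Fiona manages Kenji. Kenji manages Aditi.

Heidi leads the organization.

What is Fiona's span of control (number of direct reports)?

Fiona directly manages Kenji. That is 1 direct report.

1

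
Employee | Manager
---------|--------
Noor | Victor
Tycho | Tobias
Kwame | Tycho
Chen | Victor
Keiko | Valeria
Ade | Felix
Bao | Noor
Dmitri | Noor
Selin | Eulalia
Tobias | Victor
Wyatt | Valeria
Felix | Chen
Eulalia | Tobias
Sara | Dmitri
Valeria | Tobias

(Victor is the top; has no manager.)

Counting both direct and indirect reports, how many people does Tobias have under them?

7

Tobias directly manages Valeria, Eulalia, Tycho. Under Valeria: Wyatt, Keiko (2). Under Eulalia: Selin (1). Under Tycho: Kwame (1). So Tobias's organization is 3 direct reports plus everyone under them: 3 + 2 + 2 = 7.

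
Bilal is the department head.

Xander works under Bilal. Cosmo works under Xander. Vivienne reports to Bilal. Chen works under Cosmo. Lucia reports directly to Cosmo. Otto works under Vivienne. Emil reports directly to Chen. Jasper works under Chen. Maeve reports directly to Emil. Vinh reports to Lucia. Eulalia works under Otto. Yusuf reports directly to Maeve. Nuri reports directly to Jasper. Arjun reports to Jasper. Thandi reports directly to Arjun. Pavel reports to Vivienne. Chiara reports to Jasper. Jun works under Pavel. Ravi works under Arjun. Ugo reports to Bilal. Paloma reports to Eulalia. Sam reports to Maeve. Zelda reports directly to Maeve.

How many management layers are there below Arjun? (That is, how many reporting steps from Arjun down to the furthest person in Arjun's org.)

1

The longest chain under Arjun runs Arjun → Ravi, which is 1 level below Arjun.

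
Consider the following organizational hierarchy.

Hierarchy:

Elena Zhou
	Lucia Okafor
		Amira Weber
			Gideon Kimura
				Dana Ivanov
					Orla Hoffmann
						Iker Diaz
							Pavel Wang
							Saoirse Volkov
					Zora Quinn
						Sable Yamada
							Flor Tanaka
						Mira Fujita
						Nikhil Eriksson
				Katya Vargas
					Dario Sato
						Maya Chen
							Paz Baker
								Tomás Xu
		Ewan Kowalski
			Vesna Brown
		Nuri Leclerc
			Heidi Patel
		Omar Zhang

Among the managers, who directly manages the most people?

Lucia Okafor

Direct-report counts: Elena Zhou has 1; Lucia Okafor has 4; Nuri Leclerc has 1; Ewan Kowalski has 1; Amira Weber has 1; Gideon Kimura has 2; Katya Vargas has 1; Dario Sato has 1; Maya Chen has 1; Paz Baker has 1; Dana Ivanov has 2; Zora Quinn has 3; Sable Yamada has 1; Orla Hoffmann has 1; Iker Diaz has 2. The largest is 4, held by Lucia Okafor.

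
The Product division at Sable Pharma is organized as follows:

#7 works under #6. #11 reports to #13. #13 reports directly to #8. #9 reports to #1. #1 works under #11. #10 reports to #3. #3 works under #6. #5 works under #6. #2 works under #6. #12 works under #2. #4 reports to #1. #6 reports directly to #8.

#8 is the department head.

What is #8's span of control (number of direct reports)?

#8 directly manages #6, #13. That is 2 direct reports.

2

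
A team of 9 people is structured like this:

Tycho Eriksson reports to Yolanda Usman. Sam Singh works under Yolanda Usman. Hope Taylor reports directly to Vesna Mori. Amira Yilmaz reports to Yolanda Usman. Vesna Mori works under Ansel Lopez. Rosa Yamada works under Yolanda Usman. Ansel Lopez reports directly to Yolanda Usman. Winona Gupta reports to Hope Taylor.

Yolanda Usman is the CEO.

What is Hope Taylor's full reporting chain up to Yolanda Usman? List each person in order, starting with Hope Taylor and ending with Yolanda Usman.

Hope Taylor -> Vesna Mori -> Ansel Lopez -> Yolanda Usman

Hope Taylor reports to Vesna Mori. Vesna Mori reports to Ansel Lopez. Ansel Lopez reports to Yolanda Usman. Yolanda Usman is at the top.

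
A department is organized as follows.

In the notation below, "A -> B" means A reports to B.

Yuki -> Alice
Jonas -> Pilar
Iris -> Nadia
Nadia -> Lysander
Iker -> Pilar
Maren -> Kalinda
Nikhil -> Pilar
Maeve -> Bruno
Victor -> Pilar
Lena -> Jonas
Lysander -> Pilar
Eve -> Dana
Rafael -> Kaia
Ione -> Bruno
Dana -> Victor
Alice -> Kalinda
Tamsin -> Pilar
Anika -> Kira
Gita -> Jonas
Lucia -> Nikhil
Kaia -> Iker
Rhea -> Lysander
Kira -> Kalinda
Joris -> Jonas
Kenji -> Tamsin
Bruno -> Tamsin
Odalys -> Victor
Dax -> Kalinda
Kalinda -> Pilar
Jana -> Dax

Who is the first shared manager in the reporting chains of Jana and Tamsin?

Jana's chain of managers is Dax, Kalinda, Pilar. Tamsin's chain of managers is Pilar. The first manager that appears in both chains is Pilar.

Pilar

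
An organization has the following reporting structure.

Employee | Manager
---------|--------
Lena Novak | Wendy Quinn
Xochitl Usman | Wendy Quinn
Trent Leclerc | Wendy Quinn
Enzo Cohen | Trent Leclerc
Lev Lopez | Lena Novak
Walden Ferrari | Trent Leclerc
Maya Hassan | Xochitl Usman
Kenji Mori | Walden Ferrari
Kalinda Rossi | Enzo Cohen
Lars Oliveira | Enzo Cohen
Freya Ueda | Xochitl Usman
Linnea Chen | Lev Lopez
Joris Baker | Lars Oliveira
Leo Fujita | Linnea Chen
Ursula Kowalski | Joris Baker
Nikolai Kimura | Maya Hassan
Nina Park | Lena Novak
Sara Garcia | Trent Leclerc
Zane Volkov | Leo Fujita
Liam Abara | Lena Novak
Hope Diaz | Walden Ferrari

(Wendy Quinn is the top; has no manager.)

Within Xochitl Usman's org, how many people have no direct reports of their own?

2

The people in Xochitl Usman's organization with no one reporting to them are Freya Ueda, Nikolai Kimura. That is 2.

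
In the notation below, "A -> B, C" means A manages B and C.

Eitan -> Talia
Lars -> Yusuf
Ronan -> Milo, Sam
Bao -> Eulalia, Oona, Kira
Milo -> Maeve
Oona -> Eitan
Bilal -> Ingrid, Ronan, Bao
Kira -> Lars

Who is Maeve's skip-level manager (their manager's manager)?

Ronan

Maeve reports to Milo, and Milo reports to Ronan. So Maeve's skip-level manager is Ronan.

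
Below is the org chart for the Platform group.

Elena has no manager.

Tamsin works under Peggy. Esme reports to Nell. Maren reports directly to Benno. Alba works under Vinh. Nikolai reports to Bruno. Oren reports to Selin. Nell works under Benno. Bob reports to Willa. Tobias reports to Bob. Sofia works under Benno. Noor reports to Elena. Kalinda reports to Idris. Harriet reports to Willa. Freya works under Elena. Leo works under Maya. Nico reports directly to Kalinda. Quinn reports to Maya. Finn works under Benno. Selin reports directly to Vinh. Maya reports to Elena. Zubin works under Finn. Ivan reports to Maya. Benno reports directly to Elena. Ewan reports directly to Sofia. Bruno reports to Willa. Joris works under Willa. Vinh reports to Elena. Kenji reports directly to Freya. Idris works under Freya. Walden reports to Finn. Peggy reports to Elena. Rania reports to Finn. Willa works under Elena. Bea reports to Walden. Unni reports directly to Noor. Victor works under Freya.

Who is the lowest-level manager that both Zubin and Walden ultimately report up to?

Zubin's chain of managers is Finn, Benno, Elena. Walden's chain of managers is Finn, Benno, Elena. The first manager that appears in both chains is Finn.

Finn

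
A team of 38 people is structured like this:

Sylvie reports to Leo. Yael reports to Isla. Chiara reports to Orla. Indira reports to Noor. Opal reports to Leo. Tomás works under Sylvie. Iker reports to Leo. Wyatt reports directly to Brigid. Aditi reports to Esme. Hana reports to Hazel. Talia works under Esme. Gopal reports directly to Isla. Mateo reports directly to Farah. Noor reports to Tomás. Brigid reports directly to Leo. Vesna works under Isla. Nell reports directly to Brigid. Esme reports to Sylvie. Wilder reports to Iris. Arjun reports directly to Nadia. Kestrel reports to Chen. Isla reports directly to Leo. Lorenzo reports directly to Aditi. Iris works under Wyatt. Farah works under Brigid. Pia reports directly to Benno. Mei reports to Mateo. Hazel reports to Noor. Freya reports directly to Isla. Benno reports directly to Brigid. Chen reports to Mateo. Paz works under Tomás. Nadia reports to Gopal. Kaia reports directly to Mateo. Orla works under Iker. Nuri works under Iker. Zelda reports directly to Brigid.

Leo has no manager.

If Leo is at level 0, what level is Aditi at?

3

Chain from Aditi up to Leo: Aditi → Esme → Sylvie → Leo. That is 3 steps up, so Aditi is 3 levels below Leo.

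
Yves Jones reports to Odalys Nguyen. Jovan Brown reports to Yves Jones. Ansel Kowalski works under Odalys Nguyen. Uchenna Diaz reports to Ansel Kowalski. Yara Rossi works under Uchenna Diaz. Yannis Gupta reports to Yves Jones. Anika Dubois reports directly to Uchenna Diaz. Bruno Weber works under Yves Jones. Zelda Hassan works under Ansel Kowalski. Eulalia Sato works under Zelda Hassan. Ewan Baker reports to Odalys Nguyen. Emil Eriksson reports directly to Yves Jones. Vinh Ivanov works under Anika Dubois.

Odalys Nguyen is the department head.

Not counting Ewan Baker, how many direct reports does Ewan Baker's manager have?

2

Ewan Baker reports to Odalys Nguyen. Odalys Nguyen's other direct reports are Yves Jones, Ansel Kowalski — 2 peers.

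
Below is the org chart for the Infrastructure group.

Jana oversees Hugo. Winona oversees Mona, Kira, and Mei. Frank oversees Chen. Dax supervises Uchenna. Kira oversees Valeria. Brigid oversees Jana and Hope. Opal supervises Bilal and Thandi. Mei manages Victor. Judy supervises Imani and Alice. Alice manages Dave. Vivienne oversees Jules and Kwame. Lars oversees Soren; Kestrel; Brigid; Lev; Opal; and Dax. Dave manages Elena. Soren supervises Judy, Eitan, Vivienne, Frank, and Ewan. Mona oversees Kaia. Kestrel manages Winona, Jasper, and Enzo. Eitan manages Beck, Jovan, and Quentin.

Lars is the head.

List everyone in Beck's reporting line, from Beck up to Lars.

Beck reports to Eitan. Eitan reports to Soren. Soren reports to Lars. Lars is at the top.

Beck -> Eitan -> Soren -> Lars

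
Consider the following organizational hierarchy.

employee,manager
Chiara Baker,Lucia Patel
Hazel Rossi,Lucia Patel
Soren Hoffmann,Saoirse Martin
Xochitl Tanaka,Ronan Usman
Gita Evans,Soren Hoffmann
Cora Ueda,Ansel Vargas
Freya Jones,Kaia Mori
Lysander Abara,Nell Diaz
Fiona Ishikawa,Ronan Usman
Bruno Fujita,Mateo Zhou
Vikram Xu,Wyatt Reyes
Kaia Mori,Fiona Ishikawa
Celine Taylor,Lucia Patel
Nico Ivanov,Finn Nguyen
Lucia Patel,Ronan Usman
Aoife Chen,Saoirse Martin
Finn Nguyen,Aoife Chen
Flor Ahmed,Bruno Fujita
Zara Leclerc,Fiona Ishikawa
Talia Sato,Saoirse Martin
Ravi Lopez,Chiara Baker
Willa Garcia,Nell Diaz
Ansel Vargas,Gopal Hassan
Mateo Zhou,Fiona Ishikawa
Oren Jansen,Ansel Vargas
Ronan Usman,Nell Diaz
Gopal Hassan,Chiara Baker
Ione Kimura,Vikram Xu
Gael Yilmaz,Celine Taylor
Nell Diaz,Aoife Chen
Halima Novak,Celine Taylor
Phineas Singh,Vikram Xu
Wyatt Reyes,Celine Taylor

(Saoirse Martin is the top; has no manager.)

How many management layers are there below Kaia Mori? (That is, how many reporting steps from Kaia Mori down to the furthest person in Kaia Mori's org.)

1

The longest chain under Kaia Mori runs Kaia Mori → Freya Jones, which is 1 level below Kaia Mori.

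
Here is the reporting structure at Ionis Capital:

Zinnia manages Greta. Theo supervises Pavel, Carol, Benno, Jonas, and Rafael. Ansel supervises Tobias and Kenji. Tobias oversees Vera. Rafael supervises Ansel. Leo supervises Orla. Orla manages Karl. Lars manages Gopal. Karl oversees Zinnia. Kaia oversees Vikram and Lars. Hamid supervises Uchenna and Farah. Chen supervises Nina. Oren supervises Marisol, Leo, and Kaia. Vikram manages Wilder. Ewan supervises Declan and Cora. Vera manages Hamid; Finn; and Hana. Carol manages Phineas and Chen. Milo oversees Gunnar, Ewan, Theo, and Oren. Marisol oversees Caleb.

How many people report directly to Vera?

Vera directly manages Hamid, Finn, Hana. That is 3 direct reports.

3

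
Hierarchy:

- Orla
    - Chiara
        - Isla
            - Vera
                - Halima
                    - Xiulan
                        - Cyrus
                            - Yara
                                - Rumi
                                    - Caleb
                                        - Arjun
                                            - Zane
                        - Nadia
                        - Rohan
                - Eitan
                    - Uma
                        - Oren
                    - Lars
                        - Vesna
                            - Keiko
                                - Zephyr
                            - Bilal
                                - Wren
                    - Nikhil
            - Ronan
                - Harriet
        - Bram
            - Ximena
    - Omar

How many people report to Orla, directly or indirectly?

Orla directly manages Chiara, Omar. Under Chiara: Bram, Ximena, Isla, Ronan, Harriet, Vera, Eitan, Nikhil, Lars, Vesna, Bilal, Wren, Keiko, Zephyr, Uma, Oren, Halima, Xiulan, Rohan, Nadia, Cyrus, Yara, Rumi, Caleb, Arjun, Zane (26). Omar has no reports. So Orla's organization is 2 direct reports plus everyone under them: 27 + 1 = 28.

28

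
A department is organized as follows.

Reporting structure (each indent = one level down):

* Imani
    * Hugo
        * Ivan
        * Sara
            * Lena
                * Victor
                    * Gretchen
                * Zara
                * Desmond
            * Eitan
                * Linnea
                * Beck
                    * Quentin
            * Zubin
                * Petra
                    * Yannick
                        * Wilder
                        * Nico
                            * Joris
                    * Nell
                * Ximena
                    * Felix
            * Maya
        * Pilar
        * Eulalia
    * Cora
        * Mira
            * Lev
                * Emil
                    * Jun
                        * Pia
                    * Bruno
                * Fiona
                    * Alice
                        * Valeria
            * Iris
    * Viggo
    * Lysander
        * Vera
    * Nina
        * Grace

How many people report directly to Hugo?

Hugo directly manages Ivan, Sara, Pilar, Eulalia. That is 4 direct reports.

4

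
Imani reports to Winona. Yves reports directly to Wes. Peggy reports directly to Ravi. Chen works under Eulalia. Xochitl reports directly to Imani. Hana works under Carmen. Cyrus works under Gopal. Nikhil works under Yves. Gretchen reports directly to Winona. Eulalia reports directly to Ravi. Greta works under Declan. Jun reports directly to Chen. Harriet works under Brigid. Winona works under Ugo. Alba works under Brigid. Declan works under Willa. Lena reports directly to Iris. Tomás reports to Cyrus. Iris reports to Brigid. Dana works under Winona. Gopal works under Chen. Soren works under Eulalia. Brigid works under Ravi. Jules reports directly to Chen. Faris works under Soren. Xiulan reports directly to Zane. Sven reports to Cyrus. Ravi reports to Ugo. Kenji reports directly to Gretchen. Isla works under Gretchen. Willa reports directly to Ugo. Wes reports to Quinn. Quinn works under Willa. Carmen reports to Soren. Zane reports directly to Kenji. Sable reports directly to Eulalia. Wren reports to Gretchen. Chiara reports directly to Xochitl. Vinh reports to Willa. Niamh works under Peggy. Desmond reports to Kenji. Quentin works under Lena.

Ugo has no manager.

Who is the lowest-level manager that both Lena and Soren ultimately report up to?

Ravi

Lena's chain of managers is Iris, Brigid, Ravi, Ugo. Soren's chain of managers is Eulalia, Ravi, Ugo. The first manager that appears in both chains is Ravi.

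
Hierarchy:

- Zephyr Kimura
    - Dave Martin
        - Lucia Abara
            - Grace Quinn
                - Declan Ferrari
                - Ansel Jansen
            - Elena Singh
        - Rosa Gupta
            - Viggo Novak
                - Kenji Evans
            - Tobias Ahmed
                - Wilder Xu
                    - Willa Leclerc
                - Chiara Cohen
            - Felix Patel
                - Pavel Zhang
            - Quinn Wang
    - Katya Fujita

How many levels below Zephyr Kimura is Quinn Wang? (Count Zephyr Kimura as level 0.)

3

Chain from Quinn Wang up to Zephyr Kimura: Quinn Wang → Rosa Gupta → Dave Martin → Zephyr Kimura. That is 3 steps up, so Quinn Wang is 3 levels below Zephyr Kimura.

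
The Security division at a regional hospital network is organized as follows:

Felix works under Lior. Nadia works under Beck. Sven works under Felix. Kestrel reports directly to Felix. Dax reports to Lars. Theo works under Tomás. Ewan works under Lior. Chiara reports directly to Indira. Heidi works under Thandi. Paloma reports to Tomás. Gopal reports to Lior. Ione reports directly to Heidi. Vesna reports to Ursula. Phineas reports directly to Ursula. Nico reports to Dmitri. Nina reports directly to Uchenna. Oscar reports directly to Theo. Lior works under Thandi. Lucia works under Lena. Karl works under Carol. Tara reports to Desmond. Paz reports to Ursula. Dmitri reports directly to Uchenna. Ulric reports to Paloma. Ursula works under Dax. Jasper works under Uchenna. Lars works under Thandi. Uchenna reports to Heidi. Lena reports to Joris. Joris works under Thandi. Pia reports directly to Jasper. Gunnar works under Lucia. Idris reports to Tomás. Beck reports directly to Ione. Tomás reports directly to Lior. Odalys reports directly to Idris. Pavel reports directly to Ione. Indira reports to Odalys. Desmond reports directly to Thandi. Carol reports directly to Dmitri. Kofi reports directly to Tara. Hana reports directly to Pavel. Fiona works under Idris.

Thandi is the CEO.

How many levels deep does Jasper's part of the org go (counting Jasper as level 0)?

The longest chain under Jasper runs Jasper → Pia, which is 1 level below Jasper.

1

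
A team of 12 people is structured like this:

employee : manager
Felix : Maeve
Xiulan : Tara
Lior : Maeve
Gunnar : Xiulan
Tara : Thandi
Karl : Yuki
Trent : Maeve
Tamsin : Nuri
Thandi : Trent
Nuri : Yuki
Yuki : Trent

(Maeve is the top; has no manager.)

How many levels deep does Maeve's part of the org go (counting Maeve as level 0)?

5

The longest chain under Maeve runs Maeve → Trent → Thandi → Tara → Xiulan → Gunnar, which is 5 levels below Maeve.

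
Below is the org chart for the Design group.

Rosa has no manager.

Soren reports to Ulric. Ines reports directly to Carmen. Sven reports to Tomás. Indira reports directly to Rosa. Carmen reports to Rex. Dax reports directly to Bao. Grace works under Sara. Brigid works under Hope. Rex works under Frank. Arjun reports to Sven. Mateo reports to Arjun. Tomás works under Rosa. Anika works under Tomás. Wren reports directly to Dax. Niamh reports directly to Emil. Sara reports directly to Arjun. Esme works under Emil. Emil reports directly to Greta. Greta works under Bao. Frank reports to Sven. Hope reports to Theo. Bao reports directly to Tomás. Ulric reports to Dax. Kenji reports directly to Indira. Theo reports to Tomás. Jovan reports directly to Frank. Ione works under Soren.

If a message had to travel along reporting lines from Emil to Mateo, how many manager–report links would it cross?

Emil is 3 levels below Tomás, and Mateo is 3 levels below Tomás (their lowest common manager). The shortest path runs up from Emil to Tomás and back down to Mateo: 3 + 3 = 6 links.

6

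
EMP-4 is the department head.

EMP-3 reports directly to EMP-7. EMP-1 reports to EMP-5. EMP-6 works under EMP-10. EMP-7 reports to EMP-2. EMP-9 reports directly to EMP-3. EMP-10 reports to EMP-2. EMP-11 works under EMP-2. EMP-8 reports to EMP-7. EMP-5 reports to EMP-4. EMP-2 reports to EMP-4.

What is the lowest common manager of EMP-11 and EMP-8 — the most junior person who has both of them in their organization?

EMP-2

EMP-11's chain of managers is EMP-2, EMP-4. EMP-8's chain of managers is EMP-7, EMP-2, EMP-4. The first manager that appears in both chains is EMP-2.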